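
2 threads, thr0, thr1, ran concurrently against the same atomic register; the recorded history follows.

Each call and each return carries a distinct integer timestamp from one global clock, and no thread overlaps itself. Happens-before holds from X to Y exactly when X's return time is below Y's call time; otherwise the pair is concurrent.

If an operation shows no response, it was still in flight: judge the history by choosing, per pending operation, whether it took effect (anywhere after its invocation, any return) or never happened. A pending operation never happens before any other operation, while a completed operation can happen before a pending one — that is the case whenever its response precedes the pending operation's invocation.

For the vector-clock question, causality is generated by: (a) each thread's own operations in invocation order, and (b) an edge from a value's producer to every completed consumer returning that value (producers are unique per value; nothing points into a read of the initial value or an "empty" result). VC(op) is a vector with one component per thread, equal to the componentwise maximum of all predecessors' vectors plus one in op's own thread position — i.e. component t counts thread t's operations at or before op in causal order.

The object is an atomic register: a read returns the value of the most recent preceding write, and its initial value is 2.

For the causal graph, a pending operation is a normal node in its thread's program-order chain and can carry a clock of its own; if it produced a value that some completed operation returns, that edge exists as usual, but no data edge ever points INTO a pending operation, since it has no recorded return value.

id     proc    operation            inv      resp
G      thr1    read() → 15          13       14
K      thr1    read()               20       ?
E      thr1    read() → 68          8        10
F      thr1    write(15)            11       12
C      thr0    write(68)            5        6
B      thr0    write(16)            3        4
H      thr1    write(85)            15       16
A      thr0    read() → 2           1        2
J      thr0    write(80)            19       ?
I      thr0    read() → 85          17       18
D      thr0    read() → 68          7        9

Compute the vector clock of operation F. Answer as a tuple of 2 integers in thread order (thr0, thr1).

(3, 2)

invoked at 1, A has no predecessors; its own thr0 bump gives (1, 0)
merge at B (invoked 3): VC(A)=(1, 0), own-thread bump on thr0 → (2, 0)
merge at C (invoked 5): VC(B)=(2, 0), own-thread bump on thr0 → (3, 0)
merge at E (invoked 8): VC(C)=(3, 0), own-thread bump on thr1 → (3, 1)
merge at D (invoked 7): VC(C)=(3, 0), own-thread bump on thr0 → (4, 0)
merge at F (invoked 11): VC(E)=(3, 1), own-thread bump on thr1 → (3, 2)
merge at G (invoked 13): VC(F)=(3, 2), own-thread bump on thr1 → (3, 3)
merge at H (invoked 15): VC(G)=(3, 3), own-thread bump on thr1 → (3, 4)
merge at K (invoked 20): VC(H)=(3, 4), own-thread bump on thr1 → (3, 5)
merge at I (invoked 17): VC(D)=(4, 0), VC(H)=(3, 4), own-thread bump on thr0 → (5, 4)
merge at J (invoked 19): VC(I)=(5, 4), own-thread bump on thr0 → (6, 4)
target: VC(F) = (3, 2)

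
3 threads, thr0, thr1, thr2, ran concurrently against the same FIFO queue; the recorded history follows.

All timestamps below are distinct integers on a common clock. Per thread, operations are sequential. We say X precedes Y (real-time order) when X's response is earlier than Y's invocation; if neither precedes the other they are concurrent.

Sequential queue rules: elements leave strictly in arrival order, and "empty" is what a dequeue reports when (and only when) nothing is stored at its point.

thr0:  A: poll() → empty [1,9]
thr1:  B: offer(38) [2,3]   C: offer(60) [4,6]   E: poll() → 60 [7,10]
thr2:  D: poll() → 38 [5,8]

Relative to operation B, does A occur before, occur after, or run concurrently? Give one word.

A spans [1,9], B spans [2,3]
the intervals overlap in both directions

concurrent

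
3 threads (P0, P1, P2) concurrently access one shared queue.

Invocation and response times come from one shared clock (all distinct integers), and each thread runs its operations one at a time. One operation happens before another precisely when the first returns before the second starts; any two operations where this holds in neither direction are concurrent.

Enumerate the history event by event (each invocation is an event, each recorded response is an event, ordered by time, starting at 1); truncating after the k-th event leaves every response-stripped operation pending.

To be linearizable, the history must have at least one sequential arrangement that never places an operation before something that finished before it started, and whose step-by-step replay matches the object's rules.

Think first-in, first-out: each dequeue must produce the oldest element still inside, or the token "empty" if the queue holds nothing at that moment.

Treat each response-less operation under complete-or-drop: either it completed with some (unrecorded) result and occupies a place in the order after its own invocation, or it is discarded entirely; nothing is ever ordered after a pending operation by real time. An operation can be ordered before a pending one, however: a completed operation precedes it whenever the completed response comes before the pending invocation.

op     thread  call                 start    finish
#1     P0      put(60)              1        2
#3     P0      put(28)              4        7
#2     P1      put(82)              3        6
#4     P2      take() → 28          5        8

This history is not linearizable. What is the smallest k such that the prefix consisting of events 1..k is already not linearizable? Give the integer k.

8

events 1..7 are still linearizable — one witness is #1, #2, #3:
1. #1 put(60), leaving queue <60>
2. #2 put(82), leaving queue <60,82>
3. #3 put(28), leaving queue <60,82,28>
with event 8 included (#4 responding at time 8), all real-time-consistent orders fail
take #1, #2, #3, #4: step 4 already fails, because #4 take() → 28 cannot occur there
take #1, #2, #4, #3: step 3 already fails, because #4 take() → 28 cannot occur there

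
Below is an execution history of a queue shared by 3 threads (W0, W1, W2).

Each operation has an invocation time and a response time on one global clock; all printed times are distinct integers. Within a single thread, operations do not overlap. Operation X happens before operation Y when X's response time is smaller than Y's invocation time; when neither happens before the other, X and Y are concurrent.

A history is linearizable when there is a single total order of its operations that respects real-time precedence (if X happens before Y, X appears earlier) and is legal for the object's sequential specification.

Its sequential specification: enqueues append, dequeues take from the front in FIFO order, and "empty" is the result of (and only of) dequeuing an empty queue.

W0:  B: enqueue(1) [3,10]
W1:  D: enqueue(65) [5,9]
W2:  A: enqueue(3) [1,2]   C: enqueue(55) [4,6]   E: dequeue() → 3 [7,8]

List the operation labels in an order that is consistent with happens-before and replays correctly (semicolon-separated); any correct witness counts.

A; B; C; D; E

step 1: A enqueue(3) — queue <3>
step 2: B enqueue(1) — queue <3,1>
step 3: C enqueue(55) — queue <3,1,55>
step 4: D enqueue(65) — queue <3,1,55,65>
step 5: E dequeue() → 3 — queue <1,55,65>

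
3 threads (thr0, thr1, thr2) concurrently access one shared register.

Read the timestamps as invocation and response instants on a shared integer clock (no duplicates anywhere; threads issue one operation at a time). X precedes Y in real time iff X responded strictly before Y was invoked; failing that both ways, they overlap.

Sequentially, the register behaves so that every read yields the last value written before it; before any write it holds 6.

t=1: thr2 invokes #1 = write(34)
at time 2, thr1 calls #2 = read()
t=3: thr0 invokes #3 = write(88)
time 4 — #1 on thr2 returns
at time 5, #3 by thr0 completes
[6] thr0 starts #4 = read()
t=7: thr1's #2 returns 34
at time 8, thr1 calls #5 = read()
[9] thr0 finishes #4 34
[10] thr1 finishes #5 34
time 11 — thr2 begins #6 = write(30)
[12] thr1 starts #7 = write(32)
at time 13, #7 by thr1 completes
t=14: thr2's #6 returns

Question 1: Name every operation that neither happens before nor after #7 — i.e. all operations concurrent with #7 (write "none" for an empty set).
concurrent with #7 ([12,13]): every op whose interval crosses 12..13
#1 [1,4]: before
#2 [2,7]: before
#3 [3,5]: before
#4 [6,9]: before
#5 [8,10]: before
#6 [11,14]: concurrent

#6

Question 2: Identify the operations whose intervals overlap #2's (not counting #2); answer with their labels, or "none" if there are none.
overlap test against #2 [2,7]: concurrent iff the interval meets 2..7
#1 [1,4]: concurrent
#3 [3,5]: concurrent
#4 [6,9]: concurrent
#5 [8,10]: after
#6 [11,14]: after
#7 [12,13]: after

#1, #3, #4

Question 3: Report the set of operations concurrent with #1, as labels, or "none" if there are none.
#1 spans [1,4]: anything still running between times 1 and 4 counts as concurrent
#2 [2,7]: concurrent
#3 [3,5]: concurrent
#4 [6,9]: after
#5 [8,10]: after
#6 [11,14]: after
#7 [12,13]: after

#2, #3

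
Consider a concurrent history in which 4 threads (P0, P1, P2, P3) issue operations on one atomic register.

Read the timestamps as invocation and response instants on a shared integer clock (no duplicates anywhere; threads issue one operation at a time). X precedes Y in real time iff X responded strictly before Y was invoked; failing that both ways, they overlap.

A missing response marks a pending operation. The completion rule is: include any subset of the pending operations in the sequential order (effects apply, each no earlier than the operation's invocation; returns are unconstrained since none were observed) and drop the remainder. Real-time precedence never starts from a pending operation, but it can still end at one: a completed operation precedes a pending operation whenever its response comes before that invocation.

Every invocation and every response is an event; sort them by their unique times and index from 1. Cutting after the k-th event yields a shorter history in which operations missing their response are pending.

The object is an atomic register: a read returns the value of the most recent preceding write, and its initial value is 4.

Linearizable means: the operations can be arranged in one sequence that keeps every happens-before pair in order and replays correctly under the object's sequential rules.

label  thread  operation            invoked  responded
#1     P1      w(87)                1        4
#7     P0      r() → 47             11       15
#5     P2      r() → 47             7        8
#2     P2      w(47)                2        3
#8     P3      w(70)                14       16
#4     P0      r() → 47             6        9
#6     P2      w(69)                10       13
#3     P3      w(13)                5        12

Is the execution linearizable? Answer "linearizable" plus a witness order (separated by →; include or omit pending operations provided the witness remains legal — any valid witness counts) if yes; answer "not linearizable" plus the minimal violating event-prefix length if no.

linearizable — witness: #1 → #2 → #4 → #5 → #7 → #3 → #6 → #8

1. #1 w(87), leaving value 87
2. #2 w(47), leaving value 47
3. #4 r() → 47, leaving value 47
4. #5 r() → 47, leaving value 47
5. #7 r() → 47, leaving value 47
6. #3 w(13), leaving value 13
7. #6 w(69), leaving value 69
8. #8 w(70), leaving value 70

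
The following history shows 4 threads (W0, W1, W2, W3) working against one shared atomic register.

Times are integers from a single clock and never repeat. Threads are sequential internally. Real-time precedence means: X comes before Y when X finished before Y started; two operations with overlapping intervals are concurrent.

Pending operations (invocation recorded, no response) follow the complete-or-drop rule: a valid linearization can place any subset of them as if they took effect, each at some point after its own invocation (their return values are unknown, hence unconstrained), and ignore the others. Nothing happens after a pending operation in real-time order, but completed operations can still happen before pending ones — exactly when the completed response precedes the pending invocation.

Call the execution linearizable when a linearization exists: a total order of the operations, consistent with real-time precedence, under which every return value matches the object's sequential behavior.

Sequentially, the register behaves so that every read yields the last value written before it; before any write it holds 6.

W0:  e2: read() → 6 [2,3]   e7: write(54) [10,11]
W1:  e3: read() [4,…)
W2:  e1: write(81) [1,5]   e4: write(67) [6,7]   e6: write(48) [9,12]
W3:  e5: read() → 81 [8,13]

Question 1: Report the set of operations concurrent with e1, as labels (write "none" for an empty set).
Answer: e2, e3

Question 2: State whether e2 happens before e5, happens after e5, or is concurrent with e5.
Answer: before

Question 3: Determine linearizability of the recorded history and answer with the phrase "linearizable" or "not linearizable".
not linearizable

through event 12 a valid linearization exists; event 13 (e5 responding at time 13) ends that
6 completed operations, 12 real-time-consistent orders — every atomic register replay fails
including or dropping the 1 pending operation (e3) in any combination fails
e.g. e1, e2, e4, e5, e6, e7 (pending dropped): illegal at step 2, since e2 read() → 6 cannot apply there
e.g. e1, e2, e4, e5, e7, e6 (pending dropped): illegal at step 2, since e2 read() → 6 cannot apply there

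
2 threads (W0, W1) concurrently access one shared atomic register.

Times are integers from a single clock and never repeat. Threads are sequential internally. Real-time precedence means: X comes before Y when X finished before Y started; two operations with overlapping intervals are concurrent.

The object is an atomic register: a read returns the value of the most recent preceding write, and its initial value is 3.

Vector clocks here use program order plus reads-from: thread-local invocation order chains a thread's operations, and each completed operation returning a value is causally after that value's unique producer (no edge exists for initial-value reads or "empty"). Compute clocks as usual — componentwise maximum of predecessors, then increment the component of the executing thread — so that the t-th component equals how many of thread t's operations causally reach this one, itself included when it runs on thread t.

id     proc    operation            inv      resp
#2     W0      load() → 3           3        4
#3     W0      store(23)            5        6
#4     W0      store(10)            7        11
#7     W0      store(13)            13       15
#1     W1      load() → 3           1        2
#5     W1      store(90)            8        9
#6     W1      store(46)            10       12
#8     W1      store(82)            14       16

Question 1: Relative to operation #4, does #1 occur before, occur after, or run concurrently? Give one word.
before

#1 spans [1,2], #4 spans [7,11]
resp(#1)=2 < inv(#4)=7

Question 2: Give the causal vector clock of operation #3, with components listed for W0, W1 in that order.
(2, 0)

invoked at 1, #1 has no predecessors; its own W1 bump gives (0, 1)
invoked at 3, #2 has no predecessors; its own W0 bump gives (1, 0)
#5 (invocation 8): componentwise max over VC(#1)=(0, 1), +1 at W1, giving (0, 2)
#3 (invocation 5): componentwise max over VC(#2)=(1, 0), +1 at W0, giving (2, 0)
#6 (invocation 10): componentwise max over VC(#5)=(0, 2), +1 at W1, giving (0, 3)
#4 (invocation 7): componentwise max over VC(#3)=(2, 0), +1 at W0, giving (3, 0)
#8 (invocation 14): componentwise max over VC(#6)=(0, 3), +1 at W1, giving (0, 4)
#7 (invocation 13): componentwise max over VC(#4)=(3, 0), +1 at W0, giving (4, 0)
target: VC(#3) = (2, 0)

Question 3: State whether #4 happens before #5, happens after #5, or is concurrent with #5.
concurrent

#4 spans [7,11], #5 spans [8,9]
the intervals overlap in both directions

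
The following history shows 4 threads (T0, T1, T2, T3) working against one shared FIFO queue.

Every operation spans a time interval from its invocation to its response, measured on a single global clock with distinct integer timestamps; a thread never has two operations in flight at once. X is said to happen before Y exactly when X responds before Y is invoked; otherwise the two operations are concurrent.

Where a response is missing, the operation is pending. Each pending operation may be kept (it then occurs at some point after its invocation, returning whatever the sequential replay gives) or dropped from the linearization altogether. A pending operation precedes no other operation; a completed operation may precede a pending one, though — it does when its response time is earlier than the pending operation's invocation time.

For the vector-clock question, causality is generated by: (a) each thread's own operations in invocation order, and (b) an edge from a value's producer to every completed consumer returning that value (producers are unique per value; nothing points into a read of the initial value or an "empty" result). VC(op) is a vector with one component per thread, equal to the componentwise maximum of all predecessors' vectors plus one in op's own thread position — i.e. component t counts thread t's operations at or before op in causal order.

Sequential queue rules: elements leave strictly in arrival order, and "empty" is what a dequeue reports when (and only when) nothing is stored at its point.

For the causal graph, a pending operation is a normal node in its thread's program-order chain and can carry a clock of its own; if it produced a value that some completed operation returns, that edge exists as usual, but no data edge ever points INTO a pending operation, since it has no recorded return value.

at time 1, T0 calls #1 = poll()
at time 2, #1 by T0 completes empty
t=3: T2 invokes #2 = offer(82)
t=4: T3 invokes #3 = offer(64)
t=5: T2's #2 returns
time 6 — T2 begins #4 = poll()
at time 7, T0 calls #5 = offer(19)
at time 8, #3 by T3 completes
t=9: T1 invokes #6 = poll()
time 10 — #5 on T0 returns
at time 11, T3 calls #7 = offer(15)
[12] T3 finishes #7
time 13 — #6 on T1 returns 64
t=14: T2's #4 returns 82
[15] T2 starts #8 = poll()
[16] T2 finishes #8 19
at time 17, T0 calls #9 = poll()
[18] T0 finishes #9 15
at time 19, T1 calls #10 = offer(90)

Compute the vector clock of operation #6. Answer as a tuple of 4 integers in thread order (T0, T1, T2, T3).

(0, 1, 0, 1)

no predecessors for #3 (invoked 4): T3 increments from zero → (0, 0, 0, 1)
no predecessors for #2 (invoked 3): T2 increments from zero → (0, 0, 1, 0)
no predecessors for #1 (invoked 1): T0 increments from zero → (1, 0, 0, 0)
from VC(#3)=(0, 0, 0, 1), #7 (invoked 11) maxes components and bumps T3 → (0, 0, 0, 2)
from VC(#2)=(0, 0, 1, 0), #4 (invoked 6) maxes components and bumps T2 → (0, 0, 2, 0)
from VC(#3)=(0, 0, 0, 1), #6 (invoked 9) maxes components and bumps T1 → (0, 1, 0, 1)
from VC(#1)=(1, 0, 0, 0), #5 (invoked 7) maxes components and bumps T0 → (2, 0, 0, 0)
from VC(#6)=(0, 1, 0, 1), #10 (invoked 19) maxes components and bumps T1 → (0, 2, 0, 1)
from VC(#4)=(0, 0, 2, 0), VC(#5)=(2, 0, 0, 0), #8 (invoked 15) maxes components and bumps T2 → (2, 0, 3, 0)
from VC(#5)=(2, 0, 0, 0), VC(#7)=(0, 0, 0, 2), #9 (invoked 17) maxes components and bumps T0 → (3, 0, 0, 2)
target: VC(#6) = (0, 1, 0, 1)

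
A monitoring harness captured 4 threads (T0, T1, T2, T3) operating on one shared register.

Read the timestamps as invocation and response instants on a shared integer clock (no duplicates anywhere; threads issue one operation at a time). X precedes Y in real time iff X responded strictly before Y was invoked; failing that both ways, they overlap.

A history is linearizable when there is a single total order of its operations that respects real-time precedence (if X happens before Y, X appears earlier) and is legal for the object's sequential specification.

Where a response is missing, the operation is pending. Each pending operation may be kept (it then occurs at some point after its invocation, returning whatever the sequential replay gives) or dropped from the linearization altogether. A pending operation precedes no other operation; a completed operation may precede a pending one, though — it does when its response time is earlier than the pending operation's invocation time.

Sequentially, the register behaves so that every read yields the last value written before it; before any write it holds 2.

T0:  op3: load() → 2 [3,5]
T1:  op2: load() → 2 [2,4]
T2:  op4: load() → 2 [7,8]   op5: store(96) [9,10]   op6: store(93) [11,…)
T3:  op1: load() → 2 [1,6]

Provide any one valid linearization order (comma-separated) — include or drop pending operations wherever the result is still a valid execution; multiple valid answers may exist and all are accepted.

step 1: op1 load() → 2 — value 2
step 2: op2 load() → 2 — value 2
step 3: op3 load() → 2 — value 2
step 4: op4 load() → 2 — value 2
step 5: op5 store(96) — value 96

op1, op2, op3, op4, op5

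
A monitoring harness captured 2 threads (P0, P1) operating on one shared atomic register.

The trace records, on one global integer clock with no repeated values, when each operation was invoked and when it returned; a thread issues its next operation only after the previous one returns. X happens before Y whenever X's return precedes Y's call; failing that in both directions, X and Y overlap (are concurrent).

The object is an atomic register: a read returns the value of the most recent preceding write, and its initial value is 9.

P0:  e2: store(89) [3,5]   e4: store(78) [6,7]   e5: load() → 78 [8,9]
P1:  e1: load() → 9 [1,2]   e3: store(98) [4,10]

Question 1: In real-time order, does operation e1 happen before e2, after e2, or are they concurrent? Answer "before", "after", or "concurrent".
before

e1 spans [1,2], e2 spans [3,5]
resp(e1)=2 < inv(e2)=3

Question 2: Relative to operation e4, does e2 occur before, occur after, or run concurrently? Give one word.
before

e2 spans [3,5], e4 spans [6,7]
resp(e2)=5 < inv(e4)=6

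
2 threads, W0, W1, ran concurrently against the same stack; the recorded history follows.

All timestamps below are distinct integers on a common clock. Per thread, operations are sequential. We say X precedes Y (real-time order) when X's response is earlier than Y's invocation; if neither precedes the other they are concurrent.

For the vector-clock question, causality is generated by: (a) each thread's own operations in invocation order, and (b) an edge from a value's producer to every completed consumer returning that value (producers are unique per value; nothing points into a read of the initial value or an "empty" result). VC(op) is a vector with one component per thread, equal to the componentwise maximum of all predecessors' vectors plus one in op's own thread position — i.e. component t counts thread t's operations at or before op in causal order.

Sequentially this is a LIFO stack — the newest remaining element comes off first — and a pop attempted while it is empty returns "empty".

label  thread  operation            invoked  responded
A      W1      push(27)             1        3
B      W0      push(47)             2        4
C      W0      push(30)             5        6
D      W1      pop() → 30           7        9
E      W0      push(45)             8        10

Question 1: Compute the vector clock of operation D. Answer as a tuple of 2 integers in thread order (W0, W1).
Answer: (2, 2)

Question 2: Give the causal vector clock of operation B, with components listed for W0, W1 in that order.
Answer: (1, 0)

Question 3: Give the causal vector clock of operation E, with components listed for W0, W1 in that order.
Answer: (3, 0)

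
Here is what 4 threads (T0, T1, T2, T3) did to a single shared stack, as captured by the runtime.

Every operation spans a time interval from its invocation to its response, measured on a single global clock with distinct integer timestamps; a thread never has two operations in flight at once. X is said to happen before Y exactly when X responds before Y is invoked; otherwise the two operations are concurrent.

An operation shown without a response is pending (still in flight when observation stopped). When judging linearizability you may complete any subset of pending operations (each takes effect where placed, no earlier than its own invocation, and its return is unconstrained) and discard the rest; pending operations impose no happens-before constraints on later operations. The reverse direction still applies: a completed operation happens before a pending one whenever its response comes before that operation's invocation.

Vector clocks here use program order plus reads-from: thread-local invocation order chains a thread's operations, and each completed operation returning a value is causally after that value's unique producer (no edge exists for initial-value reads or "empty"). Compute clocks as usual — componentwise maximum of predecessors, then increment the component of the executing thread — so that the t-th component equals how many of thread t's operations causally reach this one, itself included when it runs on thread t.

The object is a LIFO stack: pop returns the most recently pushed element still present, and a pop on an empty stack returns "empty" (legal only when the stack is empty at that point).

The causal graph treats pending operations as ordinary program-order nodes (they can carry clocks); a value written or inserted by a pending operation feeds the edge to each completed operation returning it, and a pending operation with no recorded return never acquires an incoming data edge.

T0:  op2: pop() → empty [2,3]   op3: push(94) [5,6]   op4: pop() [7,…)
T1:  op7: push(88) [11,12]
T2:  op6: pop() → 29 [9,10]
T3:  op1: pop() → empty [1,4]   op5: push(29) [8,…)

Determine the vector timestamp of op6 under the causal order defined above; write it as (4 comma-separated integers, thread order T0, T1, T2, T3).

invoked at 1, op1 has no predecessors; its own T3 bump gives (0, 0, 0, 1)
invoked at 11, op7 has no predecessors; its own T1 bump gives (0, 1, 0, 0)
invoked at 2, op2 has no predecessors; its own T0 bump gives (1, 0, 0, 0)
merge at op5 (invoked 8): VC(op1)=(0, 0, 0, 1), own-thread bump on T3 → (0, 0, 0, 2)
merge at op3 (invoked 5): VC(op2)=(1, 0, 0, 0), own-thread bump on T0 → (2, 0, 0, 0)
merge at op6 (invoked 9): VC(op5)=(0, 0, 0, 2), own-thread bump on T2 → (0, 0, 1, 2)
merge at op4 (invoked 7): VC(op3)=(2, 0, 0, 0), own-thread bump on T0 → (3, 0, 0, 0)
target: VC(op6) = (0, 0, 1, 2)

(0, 0, 1, 2)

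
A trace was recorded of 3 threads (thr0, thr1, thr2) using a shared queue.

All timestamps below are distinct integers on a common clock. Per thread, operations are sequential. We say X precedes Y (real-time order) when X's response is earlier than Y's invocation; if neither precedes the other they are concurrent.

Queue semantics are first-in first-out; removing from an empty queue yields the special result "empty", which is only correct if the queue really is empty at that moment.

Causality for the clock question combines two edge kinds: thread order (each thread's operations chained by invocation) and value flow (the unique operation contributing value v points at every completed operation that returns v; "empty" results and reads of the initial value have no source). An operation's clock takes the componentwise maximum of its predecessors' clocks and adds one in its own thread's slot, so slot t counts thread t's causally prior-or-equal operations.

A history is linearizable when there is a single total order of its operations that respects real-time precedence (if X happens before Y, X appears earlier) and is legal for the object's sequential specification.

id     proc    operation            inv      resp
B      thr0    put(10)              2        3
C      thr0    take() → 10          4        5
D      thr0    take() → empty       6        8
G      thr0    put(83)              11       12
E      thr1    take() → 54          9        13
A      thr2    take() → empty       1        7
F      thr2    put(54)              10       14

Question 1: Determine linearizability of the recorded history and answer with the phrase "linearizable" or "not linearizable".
witness order: A, B, C, D, F, E, G
1. A take() → empty, leaving queue <>
2. B put(10), leaving queue <10>
3. C take() → 10, leaving queue <>
4. D take() → empty, leaving queue <>
5. F put(54), leaving queue <54>
6. E take() → 54, leaving queue <>
7. G put(83), leaving queue <83>

linearizable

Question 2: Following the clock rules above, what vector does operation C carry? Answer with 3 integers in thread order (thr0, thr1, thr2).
VC(A, invoked at 1): no causal predecessors; +1 on thr2 → (0, 0, 1)
VC(B, invoked at 2): no causal predecessors; +1 on thr0 → (1, 0, 0)
VC(F, invoked at 10): max of VC(A)=(0, 0, 1), then +1 on thread thr2 → (0, 0, 2)
VC(C, invoked at 4): max of VC(B)=(1, 0, 0), then +1 on thread thr0 → (2, 0, 0)
VC(E, invoked at 9): max of VC(F)=(0, 0, 2), then +1 on thread thr1 → (0, 1, 2)
VC(D, invoked at 6): max of VC(C)=(2, 0, 0), then +1 on thread thr0 → (3, 0, 0)
VC(G, invoked at 11): max of VC(D)=(3, 0, 0), then +1 on thread thr0 → (4, 0, 0)
target: VC(C) = (2, 0, 0)

(2, 0, 0)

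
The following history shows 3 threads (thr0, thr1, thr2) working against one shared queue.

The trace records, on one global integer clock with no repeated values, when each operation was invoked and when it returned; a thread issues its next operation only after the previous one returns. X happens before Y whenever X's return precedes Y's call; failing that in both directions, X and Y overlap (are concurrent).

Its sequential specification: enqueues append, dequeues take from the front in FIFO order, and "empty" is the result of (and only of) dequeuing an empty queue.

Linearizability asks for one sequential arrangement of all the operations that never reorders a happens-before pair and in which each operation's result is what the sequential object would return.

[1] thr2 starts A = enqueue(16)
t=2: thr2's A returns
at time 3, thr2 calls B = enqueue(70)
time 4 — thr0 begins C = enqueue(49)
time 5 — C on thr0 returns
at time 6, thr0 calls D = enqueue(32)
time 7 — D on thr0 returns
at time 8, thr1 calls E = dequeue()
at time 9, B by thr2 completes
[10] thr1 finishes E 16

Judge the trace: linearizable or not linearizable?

witness order: A, B, C, D, E
step 1: A enqueue(16) — queue <16>
step 2: B enqueue(70) — queue <16,70>
step 3: C enqueue(49) — queue <16,70,49>
step 4: D enqueue(32) — queue <16,70,49,32>
step 5: E dequeue() → 16 — queue <70,49,32>

linearizable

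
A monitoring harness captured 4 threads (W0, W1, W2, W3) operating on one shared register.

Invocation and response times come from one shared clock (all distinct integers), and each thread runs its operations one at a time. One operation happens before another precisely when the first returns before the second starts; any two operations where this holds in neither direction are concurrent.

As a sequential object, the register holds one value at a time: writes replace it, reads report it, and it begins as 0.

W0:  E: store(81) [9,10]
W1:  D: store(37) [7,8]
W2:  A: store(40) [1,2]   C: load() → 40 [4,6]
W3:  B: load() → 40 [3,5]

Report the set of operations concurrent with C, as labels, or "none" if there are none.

C spans [4,6]: anything still running between times 4 and 6 counts as concurrent
A [1,2]: before
B [3,5]: concurrent
D [7,8]: after
E [9,10]: after

B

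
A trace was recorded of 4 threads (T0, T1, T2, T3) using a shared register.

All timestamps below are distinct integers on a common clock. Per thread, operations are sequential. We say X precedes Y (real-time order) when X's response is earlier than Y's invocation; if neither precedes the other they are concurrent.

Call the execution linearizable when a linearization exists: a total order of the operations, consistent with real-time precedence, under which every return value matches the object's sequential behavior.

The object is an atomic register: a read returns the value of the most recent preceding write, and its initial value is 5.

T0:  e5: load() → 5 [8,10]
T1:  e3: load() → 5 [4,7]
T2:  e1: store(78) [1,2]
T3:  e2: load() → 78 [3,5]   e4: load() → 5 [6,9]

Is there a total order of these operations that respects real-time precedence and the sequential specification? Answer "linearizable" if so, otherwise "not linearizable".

not linearizable

through event 6 a valid linearization exists; event 7 (e3 responding at time 7) ends that
checked exhaustively: 2 real-time-consistent orders of 3 completed operations, zero legal register replays
include/drop combinations of the 1 pending operation (e4) were all tried; none helps
for example e1, e2, e3 (pending dropped) fails at step 3: e3 load() → 5 is not legal there
for example e1, e3, e2 (pending dropped) fails at step 2: e3 load() → 5 is not legal there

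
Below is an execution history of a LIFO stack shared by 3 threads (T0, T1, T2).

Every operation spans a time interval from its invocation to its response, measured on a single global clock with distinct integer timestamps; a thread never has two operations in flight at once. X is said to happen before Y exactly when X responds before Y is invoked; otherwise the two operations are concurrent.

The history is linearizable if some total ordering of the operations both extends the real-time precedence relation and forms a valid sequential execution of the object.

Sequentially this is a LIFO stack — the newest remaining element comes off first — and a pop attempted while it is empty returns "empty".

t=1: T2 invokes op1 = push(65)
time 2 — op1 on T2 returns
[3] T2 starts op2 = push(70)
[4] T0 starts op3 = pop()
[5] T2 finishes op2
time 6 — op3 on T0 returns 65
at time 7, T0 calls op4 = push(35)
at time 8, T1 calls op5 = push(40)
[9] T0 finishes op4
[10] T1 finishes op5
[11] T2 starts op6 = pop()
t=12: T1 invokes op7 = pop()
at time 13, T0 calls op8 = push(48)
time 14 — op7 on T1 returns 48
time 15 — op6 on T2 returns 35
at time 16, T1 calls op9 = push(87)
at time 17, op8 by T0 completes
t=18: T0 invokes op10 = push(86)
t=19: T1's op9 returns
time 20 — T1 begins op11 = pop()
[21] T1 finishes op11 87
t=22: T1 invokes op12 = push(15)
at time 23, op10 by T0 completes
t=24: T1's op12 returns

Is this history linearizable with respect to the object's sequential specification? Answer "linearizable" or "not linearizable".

witness order: op1, op3, op2, op5, op4, op6, op8, op7, op9, op11, op10, op12
step 1: op1 push(65) — stack <65>
step 2: op3 pop() → 65 — stack <>
step 3: op2 push(70) — stack <70>
step 4: op5 push(40) — stack <70,40>
step 5: op4 push(35) — stack <70,40,35>
step 6: op6 pop() → 35 — stack <70,40>
step 7: op8 push(48) — stack <70,40,48>
step 8: op7 pop() → 48 — stack <70,40>
step 9: op9 push(87) — stack <70,40,87>
step 10: op11 pop() → 87 — stack <70,40>
step 11: op10 push(86) — stack <70,40,86>
step 12: op12 push(15) — stack <70,40,86,15>

linearizable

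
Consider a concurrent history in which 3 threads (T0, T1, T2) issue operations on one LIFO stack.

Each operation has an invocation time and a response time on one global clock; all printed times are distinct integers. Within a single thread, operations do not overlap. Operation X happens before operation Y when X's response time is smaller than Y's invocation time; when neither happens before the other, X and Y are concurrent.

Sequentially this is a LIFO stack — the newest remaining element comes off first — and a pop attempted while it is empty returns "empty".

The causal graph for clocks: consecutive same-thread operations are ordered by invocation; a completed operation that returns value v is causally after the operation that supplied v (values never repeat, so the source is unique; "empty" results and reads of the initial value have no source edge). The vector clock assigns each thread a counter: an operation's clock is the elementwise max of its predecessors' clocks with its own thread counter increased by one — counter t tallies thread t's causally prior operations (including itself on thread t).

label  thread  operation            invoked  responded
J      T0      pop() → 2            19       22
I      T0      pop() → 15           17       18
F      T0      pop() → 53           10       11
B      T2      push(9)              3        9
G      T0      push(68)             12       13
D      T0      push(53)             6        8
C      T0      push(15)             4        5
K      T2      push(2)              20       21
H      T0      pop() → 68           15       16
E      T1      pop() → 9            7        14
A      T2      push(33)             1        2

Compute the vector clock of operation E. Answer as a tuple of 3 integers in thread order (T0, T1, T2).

(0, 1, 2)

no predecessors for A (invoked 1): T2 increments from zero → (0, 0, 1)
no predecessors for C (invoked 4): T0 increments from zero → (1, 0, 0)
VC(B, invoked at 3): max of VC(A)=(0, 0, 1), then +1 on thread T2 → (0, 0, 2)
VC(D, invoked at 6): max of VC(C)=(1, 0, 0), then +1 on thread T0 → (2, 0, 0)
VC(K, invoked at 20): max of VC(B)=(0, 0, 2), then +1 on thread T2 → (0, 0, 3)
VC(E, invoked at 7): max of VC(B)=(0, 0, 2), then +1 on thread T1 → (0, 1, 2)
VC(F, invoked at 10): max of VC(D)=(2, 0, 0), then +1 on thread T0 → (3, 0, 0)
VC(G, invoked at 12): max of VC(F)=(3, 0, 0), then +1 on thread T0 → (4, 0, 0)
VC(H, invoked at 15): max of VC(G)=(4, 0, 0), then +1 on thread T0 → (5, 0, 0)
VC(I, invoked at 17): max of VC(C)=(1, 0, 0), VC(H)=(5, 0, 0), then +1 on thread T0 → (6, 0, 0)
VC(J, invoked at 19): max of VC(I)=(6, 0, 0), VC(K)=(0, 0, 3), then +1 on thread T0 → (7, 0, 3)
target: VC(E) = (0, 1, 2)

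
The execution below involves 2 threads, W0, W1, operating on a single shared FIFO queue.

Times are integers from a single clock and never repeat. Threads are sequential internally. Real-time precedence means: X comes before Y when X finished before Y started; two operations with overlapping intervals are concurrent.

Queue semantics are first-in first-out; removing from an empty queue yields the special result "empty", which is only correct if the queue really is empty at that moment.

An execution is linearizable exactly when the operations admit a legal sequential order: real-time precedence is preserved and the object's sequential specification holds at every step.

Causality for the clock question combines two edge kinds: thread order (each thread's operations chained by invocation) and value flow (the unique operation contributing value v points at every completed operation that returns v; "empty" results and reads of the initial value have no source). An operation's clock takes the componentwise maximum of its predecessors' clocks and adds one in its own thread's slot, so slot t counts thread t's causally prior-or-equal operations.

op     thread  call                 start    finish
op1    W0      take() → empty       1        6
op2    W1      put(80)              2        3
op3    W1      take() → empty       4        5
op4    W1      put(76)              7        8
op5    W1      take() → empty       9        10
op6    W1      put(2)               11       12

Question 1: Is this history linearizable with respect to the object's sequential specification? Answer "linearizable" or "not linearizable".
not linearizable

prefix check: 1..5 passes, 1..6 fails once op1's time-6 response joins
all 3 real-time-respecting orders fail — 3 completed FIFO queue operations, no legal replay
sample order op1, op2, op3 stalls at step 3 — op3 take() → empty has no legal effect
sample order op2, op1, op3 stalls at step 2 — op1 take() → empty has no legal effect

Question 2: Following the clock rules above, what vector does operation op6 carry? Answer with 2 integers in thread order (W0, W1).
(0, 5)

op2, invoked 2, has no incoming edges; only W1's bump applies → (0, 1)
op1, invoked 1, has no incoming edges; only W0's bump applies → (1, 0)
from VC(op2)=(0, 1), op3 (invoked 4) maxes components and bumps W1 → (0, 2)
from VC(op3)=(0, 2), op4 (invoked 7) maxes components and bumps W1 → (0, 3)
from VC(op4)=(0, 3), op5 (invoked 9) maxes components and bumps W1 → (0, 4)
from VC(op5)=(0, 4), op6 (invoked 11) maxes components and bumps W1 → (0, 5)
target: VC(op6) = (0, 5)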